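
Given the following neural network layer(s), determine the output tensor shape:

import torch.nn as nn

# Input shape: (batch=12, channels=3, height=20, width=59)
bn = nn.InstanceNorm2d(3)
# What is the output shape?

Input shape: (12, 3, 20, 59)
Output shape: (12, 3, 20, 59)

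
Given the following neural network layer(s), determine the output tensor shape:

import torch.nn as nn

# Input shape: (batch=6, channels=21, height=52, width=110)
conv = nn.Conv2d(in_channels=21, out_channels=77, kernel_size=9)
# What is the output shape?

Input shape: (6, 21, 52, 110)
Output shape: (6, 77, 44, 102)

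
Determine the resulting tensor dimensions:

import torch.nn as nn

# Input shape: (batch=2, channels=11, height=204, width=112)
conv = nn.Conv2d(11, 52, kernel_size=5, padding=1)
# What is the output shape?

Input shape: (2, 11, 204, 112)
Output shape: (2, 52, 202, 110)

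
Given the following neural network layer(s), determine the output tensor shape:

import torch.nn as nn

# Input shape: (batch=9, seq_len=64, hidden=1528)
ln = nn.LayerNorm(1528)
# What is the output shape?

Input shape: (9, 64, 1528)
Output shape: (9, 64, 1528)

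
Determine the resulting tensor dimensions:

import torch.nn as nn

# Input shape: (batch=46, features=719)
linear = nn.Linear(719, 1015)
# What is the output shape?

Input shape: (46, 719)
Output shape: (46, 1015)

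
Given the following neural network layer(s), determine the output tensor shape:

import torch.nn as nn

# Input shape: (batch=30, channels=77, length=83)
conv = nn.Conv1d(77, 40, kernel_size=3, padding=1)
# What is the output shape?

Input shape: (30, 77, 83)
Output shape: (30, 40, 83)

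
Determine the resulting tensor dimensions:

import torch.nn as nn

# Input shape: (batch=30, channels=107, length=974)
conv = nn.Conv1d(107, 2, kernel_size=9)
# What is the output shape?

Input shape: (30, 107, 974)
Output shape: (30, 2, 966)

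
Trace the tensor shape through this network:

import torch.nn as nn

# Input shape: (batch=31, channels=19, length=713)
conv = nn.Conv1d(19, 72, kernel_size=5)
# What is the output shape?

Input shape: (31, 19, 713)
Output shape: (31, 72, 709)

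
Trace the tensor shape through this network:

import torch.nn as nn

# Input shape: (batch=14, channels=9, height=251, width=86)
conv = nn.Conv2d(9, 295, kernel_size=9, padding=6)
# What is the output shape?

Input shape: (14, 9, 251, 86)
Output shape: (14, 295, 255, 90)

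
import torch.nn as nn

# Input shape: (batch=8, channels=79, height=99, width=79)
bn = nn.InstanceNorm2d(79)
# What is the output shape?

Input shape: (8, 79, 99, 79)
Output shape: (8, 79, 99, 79)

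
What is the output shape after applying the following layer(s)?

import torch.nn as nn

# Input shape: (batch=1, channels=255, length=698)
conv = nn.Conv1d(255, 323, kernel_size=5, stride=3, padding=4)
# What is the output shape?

Input shape: (1, 255, 698)
Output shape: (1, 323, 234)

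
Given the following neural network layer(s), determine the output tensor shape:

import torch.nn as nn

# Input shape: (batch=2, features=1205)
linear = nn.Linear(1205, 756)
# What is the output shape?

Input shape: (2, 1205)
Output shape: (2, 756)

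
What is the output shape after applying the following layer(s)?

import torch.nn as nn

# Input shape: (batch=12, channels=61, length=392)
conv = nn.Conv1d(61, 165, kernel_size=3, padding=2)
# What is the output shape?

Input shape: (12, 61, 392)
Output shape: (12, 165, 394)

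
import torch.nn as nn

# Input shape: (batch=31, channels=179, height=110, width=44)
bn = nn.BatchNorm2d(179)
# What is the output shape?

Input shape: (31, 179, 110, 44)
Output shape: (31, 179, 110, 44)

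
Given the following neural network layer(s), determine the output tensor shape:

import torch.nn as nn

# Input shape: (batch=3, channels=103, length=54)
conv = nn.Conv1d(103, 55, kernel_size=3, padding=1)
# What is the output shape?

Input shape: (3, 103, 54)
Output shape: (3, 55, 54)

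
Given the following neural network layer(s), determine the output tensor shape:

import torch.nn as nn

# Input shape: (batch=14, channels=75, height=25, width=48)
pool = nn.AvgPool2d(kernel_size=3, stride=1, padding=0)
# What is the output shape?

Input shape: (14, 75, 25, 48)
Output shape: (14, 75, 23, 46)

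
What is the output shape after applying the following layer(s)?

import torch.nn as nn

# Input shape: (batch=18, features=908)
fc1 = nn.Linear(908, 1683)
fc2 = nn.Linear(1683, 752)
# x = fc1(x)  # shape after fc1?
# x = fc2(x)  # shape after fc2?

Input shape: (18, 908)
  -> after fc1: (18, 1683)
Output shape: (18, 752)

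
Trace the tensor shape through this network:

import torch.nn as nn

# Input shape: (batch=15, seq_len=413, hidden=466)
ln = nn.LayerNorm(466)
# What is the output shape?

Input shape: (15, 413, 466)
Output shape: (15, 413, 466)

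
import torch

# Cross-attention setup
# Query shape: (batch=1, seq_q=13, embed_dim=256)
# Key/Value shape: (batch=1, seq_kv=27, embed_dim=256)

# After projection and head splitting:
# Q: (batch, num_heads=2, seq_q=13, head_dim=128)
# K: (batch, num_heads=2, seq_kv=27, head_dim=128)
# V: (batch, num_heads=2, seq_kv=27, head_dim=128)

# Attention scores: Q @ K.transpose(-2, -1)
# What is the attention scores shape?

Input shape: (1, 13, 256)
Output shape: (1, 2, 13, 27)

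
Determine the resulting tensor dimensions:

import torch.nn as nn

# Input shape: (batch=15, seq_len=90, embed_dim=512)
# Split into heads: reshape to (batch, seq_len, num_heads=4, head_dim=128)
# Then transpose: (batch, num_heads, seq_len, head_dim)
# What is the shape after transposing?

Input shape: (15, 90, 512)
  -> after reshape: (15, 90, 4, 128)
Output shape: (15, 4, 90, 128)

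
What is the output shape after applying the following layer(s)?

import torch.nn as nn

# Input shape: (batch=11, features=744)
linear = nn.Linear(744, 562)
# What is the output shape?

Input shape: (11, 744)
Output shape: (11, 562)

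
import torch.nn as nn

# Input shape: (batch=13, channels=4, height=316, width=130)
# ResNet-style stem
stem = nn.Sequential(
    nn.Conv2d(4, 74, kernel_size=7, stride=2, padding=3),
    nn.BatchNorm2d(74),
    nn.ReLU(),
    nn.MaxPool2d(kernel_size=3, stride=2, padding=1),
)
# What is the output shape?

Input shape: (13, 4, 316, 130)
  -> after Conv2d 7x7 stride=2: (13, 74, 158, 65)
Output shape: (13, 74, 79, 33)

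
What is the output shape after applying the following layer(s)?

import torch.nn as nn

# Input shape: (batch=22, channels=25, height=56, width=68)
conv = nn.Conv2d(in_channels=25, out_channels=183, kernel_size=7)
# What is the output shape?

Input shape: (22, 25, 56, 68)
Output shape: (22, 183, 50, 62)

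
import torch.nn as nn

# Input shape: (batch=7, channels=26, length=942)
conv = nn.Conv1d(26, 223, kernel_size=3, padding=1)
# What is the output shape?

Input shape: (7, 26, 942)
Output shape: (7, 223, 942)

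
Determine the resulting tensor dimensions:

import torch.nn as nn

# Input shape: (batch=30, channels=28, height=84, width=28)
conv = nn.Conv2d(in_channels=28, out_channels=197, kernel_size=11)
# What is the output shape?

Input shape: (30, 28, 84, 28)
Output shape: (30, 197, 74, 18)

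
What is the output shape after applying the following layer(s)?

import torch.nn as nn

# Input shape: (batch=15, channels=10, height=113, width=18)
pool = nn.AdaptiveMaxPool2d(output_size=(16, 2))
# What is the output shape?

Input shape: (15, 10, 113, 18)
Output shape: (15, 10, 16, 2)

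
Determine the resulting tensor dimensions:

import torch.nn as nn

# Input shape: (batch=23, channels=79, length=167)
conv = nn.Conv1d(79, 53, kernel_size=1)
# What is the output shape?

Input shape: (23, 79, 167)
Output shape: (23, 53, 167)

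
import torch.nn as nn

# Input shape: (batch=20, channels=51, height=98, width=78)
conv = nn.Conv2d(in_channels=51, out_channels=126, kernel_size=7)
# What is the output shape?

Input shape: (20, 51, 98, 78)
Output shape: (20, 126, 92, 72)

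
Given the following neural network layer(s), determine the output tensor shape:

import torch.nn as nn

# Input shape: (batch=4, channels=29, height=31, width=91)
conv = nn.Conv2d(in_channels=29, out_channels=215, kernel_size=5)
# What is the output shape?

Input shape: (4, 29, 31, 91)
Output shape: (4, 215, 27, 87)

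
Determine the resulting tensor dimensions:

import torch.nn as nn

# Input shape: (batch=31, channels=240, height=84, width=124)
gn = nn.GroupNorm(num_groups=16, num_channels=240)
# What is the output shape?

Input shape: (31, 240, 84, 124)
Output shape: (31, 240, 84, 124)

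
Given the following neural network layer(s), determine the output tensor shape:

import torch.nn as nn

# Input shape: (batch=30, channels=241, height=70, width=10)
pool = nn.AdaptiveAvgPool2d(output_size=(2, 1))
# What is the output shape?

Input shape: (30, 241, 70, 10)
Output shape: (30, 241, 2, 1)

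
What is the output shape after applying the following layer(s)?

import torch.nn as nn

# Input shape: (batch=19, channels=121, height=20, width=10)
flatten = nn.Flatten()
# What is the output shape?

Input shape: (19, 121, 20, 10)
Output shape: (19, 24200)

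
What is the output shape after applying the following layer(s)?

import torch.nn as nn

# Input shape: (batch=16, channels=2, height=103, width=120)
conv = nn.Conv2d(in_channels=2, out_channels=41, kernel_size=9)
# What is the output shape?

Input shape: (16, 2, 103, 120)
Output shape: (16, 41, 95, 112)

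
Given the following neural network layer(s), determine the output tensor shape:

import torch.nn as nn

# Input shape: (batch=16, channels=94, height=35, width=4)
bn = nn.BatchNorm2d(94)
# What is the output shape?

Input shape: (16, 94, 35, 4)
Output shape: (16, 94, 35, 4)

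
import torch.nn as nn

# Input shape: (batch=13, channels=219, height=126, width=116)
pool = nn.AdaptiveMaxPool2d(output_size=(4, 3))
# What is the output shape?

Input shape: (13, 219, 126, 116)
Output shape: (13, 219, 4, 3)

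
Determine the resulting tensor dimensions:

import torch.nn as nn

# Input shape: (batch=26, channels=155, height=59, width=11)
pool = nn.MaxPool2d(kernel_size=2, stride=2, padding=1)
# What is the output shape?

Input shape: (26, 155, 59, 11)
Output shape: (26, 155, 30, 6)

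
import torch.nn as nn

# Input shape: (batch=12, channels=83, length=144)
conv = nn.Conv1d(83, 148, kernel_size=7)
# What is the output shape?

Input shape: (12, 83, 144)
Output shape: (12, 148, 138)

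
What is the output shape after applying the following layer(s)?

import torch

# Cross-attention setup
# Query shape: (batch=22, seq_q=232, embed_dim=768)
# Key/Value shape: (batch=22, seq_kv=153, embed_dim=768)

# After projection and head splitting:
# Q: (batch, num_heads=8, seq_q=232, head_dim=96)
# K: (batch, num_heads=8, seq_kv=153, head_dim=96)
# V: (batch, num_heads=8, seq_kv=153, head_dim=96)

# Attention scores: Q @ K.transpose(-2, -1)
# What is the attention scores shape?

Input shape: (22, 232, 768)
Output shape: (22, 8, 232, 153)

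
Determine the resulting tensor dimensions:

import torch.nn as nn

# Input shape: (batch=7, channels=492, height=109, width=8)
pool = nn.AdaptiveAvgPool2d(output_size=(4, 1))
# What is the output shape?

Input shape: (7, 492, 109, 8)
Output shape: (7, 492, 4, 1)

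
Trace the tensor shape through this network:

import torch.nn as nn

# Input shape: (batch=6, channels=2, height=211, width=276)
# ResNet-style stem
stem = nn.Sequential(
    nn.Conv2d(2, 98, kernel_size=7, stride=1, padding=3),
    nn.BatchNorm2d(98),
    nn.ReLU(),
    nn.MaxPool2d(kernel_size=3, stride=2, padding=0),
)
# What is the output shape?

Input shape: (6, 2, 211, 276)
  -> after Conv2d 7x7 stride=1: (6, 98, 211, 276)
Output shape: (6, 98, 105, 137)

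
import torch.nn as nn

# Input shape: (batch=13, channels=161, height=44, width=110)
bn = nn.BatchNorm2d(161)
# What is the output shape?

Input shape: (13, 161, 44, 110)
Output shape: (13, 161, 44, 110)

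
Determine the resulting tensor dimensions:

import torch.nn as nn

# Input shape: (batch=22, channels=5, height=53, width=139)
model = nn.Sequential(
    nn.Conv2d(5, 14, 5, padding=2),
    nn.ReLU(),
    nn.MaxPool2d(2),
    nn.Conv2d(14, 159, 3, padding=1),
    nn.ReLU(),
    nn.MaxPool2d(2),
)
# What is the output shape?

Input shape: (22, 5, 53, 139)
  -> after first Conv2d: (22, 14, 53, 139)
  -> after first MaxPool2d: (22, 14, 26, 69)
  -> after second Conv2d: (22, 159, 26, 69)
Output shape: (22, 159, 13, 34)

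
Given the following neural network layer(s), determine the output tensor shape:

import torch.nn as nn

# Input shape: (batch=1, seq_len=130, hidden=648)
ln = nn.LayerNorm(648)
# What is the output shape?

Input shape: (1, 130, 648)
Output shape: (1, 130, 648)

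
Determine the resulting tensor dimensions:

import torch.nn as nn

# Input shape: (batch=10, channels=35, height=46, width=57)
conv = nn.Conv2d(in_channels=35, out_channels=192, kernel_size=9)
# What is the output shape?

Input shape: (10, 35, 46, 57)
Output shape: (10, 192, 38, 49)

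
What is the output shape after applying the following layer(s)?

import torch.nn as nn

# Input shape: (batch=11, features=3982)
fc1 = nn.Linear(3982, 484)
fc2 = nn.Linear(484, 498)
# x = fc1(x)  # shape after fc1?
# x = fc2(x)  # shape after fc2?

Input shape: (11, 3982)
  -> after fc1: (11, 484)
Output shape: (11, 498)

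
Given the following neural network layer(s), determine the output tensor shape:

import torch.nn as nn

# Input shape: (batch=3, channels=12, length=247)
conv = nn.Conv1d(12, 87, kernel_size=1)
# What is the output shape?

Input shape: (3, 12, 247)
Output shape: (3, 87, 247)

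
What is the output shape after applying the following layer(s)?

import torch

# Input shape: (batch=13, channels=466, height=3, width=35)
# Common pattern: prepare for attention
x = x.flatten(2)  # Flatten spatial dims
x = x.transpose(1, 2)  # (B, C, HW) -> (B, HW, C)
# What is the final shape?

Input shape: (13, 466, 3, 35)
  -> after flatten(2): (13, 466, 105)
Output shape: (13, 105, 466)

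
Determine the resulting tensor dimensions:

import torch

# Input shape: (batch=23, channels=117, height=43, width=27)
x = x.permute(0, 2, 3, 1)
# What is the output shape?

Input shape: (23, 117, 43, 27)
Output shape: (23, 43, 27, 117)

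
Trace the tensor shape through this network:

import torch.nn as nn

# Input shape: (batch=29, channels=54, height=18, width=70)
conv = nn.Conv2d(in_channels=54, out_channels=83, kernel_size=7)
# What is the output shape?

Input shape: (29, 54, 18, 70)
Output shape: (29, 83, 12, 64)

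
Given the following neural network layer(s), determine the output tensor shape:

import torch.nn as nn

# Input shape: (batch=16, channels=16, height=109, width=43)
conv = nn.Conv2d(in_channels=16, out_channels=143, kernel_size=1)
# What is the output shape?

Input shape: (16, 16, 109, 43)
Output shape: (16, 143, 109, 43)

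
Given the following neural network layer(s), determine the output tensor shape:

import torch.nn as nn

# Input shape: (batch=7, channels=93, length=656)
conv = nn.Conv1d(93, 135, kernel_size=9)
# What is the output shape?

Input shape: (7, 93, 656)
Output shape: (7, 135, 648)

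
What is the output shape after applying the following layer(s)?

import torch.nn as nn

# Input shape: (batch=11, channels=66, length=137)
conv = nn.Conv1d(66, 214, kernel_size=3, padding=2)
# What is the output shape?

Input shape: (11, 66, 137)
Output shape: (11, 214, 139)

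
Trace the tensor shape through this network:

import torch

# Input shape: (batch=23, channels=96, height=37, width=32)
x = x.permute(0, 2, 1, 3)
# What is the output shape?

Input shape: (23, 96, 37, 32)
Output shape: (23, 37, 96, 32)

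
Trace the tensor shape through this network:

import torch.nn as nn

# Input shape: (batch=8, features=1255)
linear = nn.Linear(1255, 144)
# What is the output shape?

Input shape: (8, 1255)
Output shape: (8, 144)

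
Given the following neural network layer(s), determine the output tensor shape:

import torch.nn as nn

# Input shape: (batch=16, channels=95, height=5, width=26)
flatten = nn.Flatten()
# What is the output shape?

Input shape: (16, 95, 5, 26)
Output shape: (16, 12350)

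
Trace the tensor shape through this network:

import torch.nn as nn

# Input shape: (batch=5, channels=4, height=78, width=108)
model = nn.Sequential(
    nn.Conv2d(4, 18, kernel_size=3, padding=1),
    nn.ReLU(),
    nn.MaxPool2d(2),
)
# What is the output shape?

Input shape: (5, 4, 78, 108)
  -> after Conv2d: (5, 18, 78, 108)
  -> after ReLU: (5, 18, 78, 108)
Output shape: (5, 18, 39, 54)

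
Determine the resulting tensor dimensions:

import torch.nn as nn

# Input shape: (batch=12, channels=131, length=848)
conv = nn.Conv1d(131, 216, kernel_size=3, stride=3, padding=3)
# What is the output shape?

Input shape: (12, 131, 848)
Output shape: (12, 216, 284)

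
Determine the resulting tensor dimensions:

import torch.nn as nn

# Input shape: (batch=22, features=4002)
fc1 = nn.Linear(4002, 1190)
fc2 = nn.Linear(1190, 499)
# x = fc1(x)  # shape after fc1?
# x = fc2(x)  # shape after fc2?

Input shape: (22, 4002)
  -> after fc1: (22, 1190)
Output shape: (22, 499)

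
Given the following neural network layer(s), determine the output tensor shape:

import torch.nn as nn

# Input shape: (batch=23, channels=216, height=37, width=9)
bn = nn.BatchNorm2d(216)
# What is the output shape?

Input shape: (23, 216, 37, 9)
Output shape: (23, 216, 37, 9)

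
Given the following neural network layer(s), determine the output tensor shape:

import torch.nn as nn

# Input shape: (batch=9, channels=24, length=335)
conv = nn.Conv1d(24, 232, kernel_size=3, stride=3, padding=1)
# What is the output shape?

Input shape: (9, 24, 335)
Output shape: (9, 232, 112)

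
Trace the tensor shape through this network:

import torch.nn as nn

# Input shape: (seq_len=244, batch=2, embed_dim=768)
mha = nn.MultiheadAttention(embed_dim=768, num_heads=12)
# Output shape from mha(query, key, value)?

Input shape: (244, 2, 768)
Output shape: (244, 2, 768)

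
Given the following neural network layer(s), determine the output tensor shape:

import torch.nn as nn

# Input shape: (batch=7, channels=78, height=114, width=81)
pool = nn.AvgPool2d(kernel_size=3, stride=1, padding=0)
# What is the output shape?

Input shape: (7, 78, 114, 81)
Output shape: (7, 78, 112, 79)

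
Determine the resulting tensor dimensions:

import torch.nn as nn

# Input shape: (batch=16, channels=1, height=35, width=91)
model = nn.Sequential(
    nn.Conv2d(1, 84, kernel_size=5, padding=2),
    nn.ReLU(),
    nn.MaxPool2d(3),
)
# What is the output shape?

Input shape: (16, 1, 35, 91)
  -> after Conv2d: (16, 84, 35, 91)
  -> after ReLU: (16, 84, 35, 91)
Output shape: (16, 84, 11, 30)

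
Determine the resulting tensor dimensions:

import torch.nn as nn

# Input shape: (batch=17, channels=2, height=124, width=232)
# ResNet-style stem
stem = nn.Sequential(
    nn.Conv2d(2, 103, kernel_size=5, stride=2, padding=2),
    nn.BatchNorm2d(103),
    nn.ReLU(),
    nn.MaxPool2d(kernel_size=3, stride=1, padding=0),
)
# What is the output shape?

Input shape: (17, 2, 124, 232)
  -> after Conv2d 5x5 stride=2: (17, 103, 62, 116)
Output shape: (17, 103, 60, 114)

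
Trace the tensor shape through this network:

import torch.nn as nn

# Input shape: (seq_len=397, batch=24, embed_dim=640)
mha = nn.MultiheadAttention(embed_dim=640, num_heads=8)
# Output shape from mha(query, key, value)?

Input shape: (397, 24, 640)
Output shape: (397, 24, 640)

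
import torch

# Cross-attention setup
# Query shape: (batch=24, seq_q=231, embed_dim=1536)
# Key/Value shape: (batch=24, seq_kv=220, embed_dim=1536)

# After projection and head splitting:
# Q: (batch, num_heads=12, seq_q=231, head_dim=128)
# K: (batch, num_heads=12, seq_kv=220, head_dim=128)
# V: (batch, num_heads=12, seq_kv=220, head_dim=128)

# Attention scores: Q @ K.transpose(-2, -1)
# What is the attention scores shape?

Input shape: (24, 231, 1536)
Output shape: (24, 12, 231, 220)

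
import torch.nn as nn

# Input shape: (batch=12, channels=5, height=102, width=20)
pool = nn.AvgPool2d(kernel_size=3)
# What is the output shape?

Input shape: (12, 5, 102, 20)
Output shape: (12, 5, 34, 6)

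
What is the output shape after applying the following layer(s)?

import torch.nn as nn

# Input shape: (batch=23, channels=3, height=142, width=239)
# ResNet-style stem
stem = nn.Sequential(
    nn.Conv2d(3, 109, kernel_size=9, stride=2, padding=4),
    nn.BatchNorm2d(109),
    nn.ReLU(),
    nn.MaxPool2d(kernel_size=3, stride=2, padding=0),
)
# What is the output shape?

Input shape: (23, 3, 142, 239)
  -> after Conv2d 9x9 stride=2: (23, 109, 71, 120)
Output shape: (23, 109, 35, 59)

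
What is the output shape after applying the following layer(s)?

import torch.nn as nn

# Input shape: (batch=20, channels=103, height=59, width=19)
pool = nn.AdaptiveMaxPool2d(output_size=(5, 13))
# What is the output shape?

Input shape: (20, 103, 59, 19)
Output shape: (20, 103, 5, 13)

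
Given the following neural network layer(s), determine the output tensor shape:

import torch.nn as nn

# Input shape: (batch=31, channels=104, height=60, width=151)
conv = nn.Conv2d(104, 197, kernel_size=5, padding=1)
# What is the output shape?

Input shape: (31, 104, 60, 151)
Output shape: (31, 197, 58, 149)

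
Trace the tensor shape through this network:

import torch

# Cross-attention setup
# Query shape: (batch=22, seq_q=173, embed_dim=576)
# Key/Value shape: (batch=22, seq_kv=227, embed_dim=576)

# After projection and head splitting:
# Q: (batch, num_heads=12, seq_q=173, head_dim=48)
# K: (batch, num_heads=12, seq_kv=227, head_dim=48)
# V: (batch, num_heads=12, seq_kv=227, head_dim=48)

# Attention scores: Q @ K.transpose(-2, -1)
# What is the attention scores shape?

Input shape: (22, 173, 576)
Output shape: (22, 12, 173, 227)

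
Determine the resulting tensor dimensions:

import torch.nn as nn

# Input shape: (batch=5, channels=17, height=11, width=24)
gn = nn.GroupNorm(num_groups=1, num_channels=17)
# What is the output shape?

Input shape: (5, 17, 11, 24)
Output shape: (5, 17, 11, 24)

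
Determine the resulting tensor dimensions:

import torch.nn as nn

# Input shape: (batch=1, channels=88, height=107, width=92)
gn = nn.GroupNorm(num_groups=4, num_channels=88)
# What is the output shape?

Input shape: (1, 88, 107, 92)
Output shape: (1, 88, 107, 92)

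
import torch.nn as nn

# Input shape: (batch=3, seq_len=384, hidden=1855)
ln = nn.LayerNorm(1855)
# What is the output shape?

Input shape: (3, 384, 1855)
Output shape: (3, 384, 1855)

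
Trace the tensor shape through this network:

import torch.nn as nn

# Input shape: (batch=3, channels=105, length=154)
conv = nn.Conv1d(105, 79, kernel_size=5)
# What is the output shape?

Input shape: (3, 105, 154)
Output shape: (3, 79, 150)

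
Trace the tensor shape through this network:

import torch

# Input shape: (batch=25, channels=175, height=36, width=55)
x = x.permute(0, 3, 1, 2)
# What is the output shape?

Input shape: (25, 175, 36, 55)
Output shape: (25, 55, 175, 36)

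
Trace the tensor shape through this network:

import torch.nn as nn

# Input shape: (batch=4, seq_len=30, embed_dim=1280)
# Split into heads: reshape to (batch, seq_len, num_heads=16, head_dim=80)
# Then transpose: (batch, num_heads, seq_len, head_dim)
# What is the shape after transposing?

Input shape: (4, 30, 1280)
  -> after reshape: (4, 30, 16, 80)
Output shape: (4, 16, 30, 80)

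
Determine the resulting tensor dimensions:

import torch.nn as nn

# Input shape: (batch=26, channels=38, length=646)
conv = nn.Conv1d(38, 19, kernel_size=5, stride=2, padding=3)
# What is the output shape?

Input shape: (26, 38, 646)
Output shape: (26, 19, 324)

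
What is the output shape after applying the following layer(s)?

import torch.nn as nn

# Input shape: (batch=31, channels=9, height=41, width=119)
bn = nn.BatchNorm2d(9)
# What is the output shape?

Input shape: (31, 9, 41, 119)
Output shape: (31, 9, 41, 119)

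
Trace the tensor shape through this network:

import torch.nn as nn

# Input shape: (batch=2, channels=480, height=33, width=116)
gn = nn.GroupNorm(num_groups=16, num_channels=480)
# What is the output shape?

Input shape: (2, 480, 33, 116)
Output shape: (2, 480, 33, 116)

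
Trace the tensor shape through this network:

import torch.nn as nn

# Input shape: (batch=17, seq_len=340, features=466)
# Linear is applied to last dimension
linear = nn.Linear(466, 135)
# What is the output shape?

Input shape: (17, 340, 466)
Output shape: (17, 340, 135)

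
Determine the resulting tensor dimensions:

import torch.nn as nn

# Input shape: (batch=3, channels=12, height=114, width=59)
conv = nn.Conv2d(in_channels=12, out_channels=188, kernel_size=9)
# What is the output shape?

Input shape: (3, 12, 114, 59)
Output shape: (3, 188, 106, 51)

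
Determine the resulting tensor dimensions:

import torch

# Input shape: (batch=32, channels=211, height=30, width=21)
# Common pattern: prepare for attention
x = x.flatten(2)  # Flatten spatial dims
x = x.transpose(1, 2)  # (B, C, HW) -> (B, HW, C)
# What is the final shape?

Input shape: (32, 211, 30, 21)
  -> after flatten(2): (32, 211, 630)
Output shape: (32, 630, 211)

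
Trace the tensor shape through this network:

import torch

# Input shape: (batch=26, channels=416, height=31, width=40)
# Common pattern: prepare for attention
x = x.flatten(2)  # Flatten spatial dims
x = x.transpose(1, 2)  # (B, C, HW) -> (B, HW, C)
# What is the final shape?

Input shape: (26, 416, 31, 40)
  -> after flatten(2): (26, 416, 1240)
Output shape: (26, 1240, 416)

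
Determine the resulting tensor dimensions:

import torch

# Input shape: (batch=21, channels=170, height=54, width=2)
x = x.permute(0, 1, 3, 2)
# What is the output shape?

Input shape: (21, 170, 54, 2)
Output shape: (21, 170, 2, 54)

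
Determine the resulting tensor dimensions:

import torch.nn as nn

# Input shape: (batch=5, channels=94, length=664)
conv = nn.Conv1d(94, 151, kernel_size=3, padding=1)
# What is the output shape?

Input shape: (5, 94, 664)
Output shape: (5, 151, 664)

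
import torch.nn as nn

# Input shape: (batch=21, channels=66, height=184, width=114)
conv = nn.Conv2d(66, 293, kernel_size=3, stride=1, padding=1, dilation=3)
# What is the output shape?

Input shape: (21, 66, 184, 114)
Output shape: (21, 293, 180, 110)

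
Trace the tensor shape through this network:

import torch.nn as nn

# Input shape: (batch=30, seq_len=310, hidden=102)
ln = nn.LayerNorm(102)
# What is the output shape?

Input shape: (30, 310, 102)
Output shape: (30, 310, 102)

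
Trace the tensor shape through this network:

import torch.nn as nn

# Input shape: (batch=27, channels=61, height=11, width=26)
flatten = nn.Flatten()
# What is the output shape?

Input shape: (27, 61, 11, 26)
Output shape: (27, 17446)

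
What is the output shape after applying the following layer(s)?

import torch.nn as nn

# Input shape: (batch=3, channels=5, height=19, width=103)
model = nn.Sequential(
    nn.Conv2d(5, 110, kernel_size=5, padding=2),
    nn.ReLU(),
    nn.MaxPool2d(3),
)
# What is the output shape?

Input shape: (3, 5, 19, 103)
  -> after Conv2d: (3, 110, 19, 103)
  -> after ReLU: (3, 110, 19, 103)
Output shape: (3, 110, 6, 34)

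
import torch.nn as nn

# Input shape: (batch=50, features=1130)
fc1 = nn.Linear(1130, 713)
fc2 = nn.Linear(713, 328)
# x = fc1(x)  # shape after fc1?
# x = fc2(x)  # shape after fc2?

Input shape: (50, 1130)
  -> after fc1: (50, 713)
Output shape: (50, 328)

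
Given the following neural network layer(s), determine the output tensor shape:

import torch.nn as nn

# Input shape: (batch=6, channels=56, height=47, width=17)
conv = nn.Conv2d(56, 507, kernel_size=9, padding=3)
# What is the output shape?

Input shape: (6, 56, 47, 17)
Output shape: (6, 507, 45, 15)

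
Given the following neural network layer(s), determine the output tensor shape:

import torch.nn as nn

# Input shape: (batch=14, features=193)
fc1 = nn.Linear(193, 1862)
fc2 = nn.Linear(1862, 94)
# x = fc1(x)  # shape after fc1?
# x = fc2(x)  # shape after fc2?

Input shape: (14, 193)
  -> after fc1: (14, 1862)
Output shape: (14, 94)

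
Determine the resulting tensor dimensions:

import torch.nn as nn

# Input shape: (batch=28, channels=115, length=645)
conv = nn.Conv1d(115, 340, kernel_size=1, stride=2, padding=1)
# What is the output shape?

Input shape: (28, 115, 645)
Output shape: (28, 340, 324)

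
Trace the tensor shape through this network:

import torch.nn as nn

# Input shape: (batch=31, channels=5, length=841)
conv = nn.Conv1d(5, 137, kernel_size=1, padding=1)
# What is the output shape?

Input shape: (31, 5, 841)
Output shape: (31, 137, 843)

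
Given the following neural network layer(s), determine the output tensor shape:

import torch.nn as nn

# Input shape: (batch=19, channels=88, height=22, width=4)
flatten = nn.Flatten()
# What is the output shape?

Input shape: (19, 88, 22, 4)
Output shape: (19, 7744)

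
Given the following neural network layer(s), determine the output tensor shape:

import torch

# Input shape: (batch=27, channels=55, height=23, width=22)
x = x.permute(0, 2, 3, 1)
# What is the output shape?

Input shape: (27, 55, 23, 22)
Output shape: (27, 23, 22, 55)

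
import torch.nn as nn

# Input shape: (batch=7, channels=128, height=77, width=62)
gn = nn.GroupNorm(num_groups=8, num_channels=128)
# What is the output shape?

Input shape: (7, 128, 77, 62)
Output shape: (7, 128, 77, 62)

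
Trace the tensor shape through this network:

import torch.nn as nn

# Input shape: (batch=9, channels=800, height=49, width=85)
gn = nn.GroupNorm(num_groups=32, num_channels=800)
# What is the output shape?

Input shape: (9, 800, 49, 85)
Output shape: (9, 800, 49, 85)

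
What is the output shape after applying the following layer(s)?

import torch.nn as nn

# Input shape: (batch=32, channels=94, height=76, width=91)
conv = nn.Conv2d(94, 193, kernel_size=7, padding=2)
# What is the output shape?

Input shape: (32, 94, 76, 91)
Output shape: (32, 193, 74, 89)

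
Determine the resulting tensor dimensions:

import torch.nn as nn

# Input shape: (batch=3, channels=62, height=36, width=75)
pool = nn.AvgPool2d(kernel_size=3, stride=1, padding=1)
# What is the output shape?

Input shape: (3, 62, 36, 75)
Output shape: (3, 62, 36, 75)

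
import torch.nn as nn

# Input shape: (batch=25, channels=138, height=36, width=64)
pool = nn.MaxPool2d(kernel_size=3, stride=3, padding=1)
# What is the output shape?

Input shape: (25, 138, 36, 64)
Output shape: (25, 138, 12, 22)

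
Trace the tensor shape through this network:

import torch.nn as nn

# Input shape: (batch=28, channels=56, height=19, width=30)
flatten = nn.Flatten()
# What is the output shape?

Input shape: (28, 56, 19, 30)
Output shape: (28, 31920)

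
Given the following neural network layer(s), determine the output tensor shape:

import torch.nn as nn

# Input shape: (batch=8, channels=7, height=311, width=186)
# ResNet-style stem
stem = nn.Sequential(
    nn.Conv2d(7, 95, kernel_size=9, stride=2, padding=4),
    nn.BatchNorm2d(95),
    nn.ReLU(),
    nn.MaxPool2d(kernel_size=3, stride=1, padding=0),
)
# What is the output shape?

Input shape: (8, 7, 311, 186)
  -> after Conv2d 9x9 stride=2: (8, 95, 156, 93)
Output shape: (8, 95, 154, 91)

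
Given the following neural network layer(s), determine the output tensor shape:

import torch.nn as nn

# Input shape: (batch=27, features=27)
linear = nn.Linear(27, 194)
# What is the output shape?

Input shape: (27, 27)
Output shape: (27, 194)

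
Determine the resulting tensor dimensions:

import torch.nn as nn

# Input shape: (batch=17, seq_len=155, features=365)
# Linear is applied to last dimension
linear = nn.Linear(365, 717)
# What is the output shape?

Input shape: (17, 155, 365)
Output shape: (17, 155, 717)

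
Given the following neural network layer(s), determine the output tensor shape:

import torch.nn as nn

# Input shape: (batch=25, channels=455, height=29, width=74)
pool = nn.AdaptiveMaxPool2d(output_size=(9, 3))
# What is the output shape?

Input shape: (25, 455, 29, 74)
Output shape: (25, 455, 9, 3)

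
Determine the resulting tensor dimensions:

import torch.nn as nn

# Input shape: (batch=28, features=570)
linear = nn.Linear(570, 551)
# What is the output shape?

Input shape: (28, 570)
Output shape: (28, 551)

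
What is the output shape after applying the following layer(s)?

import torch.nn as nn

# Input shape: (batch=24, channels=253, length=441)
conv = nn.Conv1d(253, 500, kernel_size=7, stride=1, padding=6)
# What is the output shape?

Input shape: (24, 253, 441)
Output shape: (24, 500, 447)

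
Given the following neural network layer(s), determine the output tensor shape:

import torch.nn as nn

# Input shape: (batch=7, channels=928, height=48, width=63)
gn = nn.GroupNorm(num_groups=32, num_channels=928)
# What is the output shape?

Input shape: (7, 928, 48, 63)
Output shape: (7, 928, 48, 63)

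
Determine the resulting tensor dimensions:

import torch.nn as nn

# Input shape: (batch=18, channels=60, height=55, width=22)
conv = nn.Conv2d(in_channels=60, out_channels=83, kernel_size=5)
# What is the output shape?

Input shape: (18, 60, 55, 22)
Output shape: (18, 83, 51, 18)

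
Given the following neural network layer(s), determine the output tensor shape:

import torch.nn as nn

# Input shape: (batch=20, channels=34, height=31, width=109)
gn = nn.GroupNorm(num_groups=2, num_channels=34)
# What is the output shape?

Input shape: (20, 34, 31, 109)
Output shape: (20, 34, 31, 109)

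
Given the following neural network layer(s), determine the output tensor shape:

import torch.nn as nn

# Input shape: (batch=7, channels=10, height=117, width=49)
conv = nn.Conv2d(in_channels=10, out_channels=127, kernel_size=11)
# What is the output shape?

Input shape: (7, 10, 117, 49)
Output shape: (7, 127, 107, 39)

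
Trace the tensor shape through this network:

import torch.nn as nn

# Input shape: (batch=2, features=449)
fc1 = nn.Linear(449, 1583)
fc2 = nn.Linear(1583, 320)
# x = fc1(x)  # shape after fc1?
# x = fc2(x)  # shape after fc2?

Input shape: (2, 449)
  -> after fc1: (2, 1583)
Output shape: (2, 320)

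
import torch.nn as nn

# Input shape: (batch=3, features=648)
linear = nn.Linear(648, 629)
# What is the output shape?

Input shape: (3, 648)
Output shape: (3, 629)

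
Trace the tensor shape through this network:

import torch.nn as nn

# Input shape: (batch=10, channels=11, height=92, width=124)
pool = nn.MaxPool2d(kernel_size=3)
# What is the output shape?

Input shape: (10, 11, 92, 124)
Output shape: (10, 11, 30, 41)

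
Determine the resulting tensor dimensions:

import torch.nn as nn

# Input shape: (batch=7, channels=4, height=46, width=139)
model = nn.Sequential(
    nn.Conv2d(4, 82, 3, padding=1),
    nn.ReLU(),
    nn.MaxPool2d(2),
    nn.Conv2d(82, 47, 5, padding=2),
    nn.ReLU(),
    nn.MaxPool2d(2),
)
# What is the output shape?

Input shape: (7, 4, 46, 139)
  -> after first Conv2d: (7, 82, 46, 139)
  -> after first MaxPool2d: (7, 82, 23, 69)
  -> after second Conv2d: (7, 47, 23, 69)
Output shape: (7, 47, 11, 34)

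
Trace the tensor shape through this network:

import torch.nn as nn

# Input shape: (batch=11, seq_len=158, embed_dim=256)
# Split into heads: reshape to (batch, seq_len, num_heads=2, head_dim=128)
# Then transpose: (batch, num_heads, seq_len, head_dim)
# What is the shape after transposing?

Input shape: (11, 158, 256)
  -> after reshape: (11, 158, 2, 128)
Output shape: (11, 2, 158, 128)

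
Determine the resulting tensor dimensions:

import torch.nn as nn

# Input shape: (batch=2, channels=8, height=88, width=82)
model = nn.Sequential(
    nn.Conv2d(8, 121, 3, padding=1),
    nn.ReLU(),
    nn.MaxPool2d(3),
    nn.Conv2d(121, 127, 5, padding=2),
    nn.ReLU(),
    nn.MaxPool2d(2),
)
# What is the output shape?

Input shape: (2, 8, 88, 82)
  -> after first Conv2d: (2, 121, 88, 82)
  -> after first MaxPool2d: (2, 121, 29, 27)
  -> after second Conv2d: (2, 127, 29, 27)
Output shape: (2, 127, 14, 13)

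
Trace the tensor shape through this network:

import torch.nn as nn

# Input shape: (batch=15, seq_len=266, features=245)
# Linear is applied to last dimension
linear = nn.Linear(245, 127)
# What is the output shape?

Input shape: (15, 266, 245)
Output shape: (15, 266, 127)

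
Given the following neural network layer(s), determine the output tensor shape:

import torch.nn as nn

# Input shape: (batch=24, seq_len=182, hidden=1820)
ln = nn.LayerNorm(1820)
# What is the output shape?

Input shape: (24, 182, 1820)
Output shape: (24, 182, 1820)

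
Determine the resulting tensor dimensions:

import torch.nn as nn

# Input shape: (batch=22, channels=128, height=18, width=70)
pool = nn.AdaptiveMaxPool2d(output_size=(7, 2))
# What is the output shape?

Input shape: (22, 128, 18, 70)
Output shape: (22, 128, 7, 2)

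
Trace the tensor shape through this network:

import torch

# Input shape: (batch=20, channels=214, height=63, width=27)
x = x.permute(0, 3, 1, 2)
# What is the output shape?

Input shape: (20, 214, 63, 27)
Output shape: (20, 27, 214, 63)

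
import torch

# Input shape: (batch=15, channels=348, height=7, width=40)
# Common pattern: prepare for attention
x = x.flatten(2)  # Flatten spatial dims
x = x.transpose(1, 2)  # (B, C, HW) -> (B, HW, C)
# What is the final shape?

Input shape: (15, 348, 7, 40)
  -> after flatten(2): (15, 348, 280)
Output shape: (15, 280, 348)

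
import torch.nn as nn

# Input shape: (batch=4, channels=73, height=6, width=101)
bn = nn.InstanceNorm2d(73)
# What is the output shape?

Input shape: (4, 73, 6, 101)
Output shape: (4, 73, 6, 101)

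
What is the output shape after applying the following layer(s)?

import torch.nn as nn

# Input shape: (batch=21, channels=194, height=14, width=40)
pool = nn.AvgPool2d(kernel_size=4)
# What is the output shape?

Input shape: (21, 194, 14, 40)
Output shape: (21, 194, 3, 10)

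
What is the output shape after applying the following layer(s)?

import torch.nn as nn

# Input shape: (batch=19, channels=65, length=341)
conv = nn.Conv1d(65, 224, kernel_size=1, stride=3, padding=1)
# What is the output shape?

Input shape: (19, 65, 341)
Output shape: (19, 224, 115)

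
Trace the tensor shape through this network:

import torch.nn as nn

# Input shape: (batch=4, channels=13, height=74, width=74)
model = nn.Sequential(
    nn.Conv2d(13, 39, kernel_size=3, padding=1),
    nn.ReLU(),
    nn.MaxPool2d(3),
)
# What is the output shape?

Input shape: (4, 13, 74, 74)
  -> after Conv2d: (4, 39, 74, 74)
  -> after ReLU: (4, 39, 74, 74)
Output shape: (4, 39, 24, 24)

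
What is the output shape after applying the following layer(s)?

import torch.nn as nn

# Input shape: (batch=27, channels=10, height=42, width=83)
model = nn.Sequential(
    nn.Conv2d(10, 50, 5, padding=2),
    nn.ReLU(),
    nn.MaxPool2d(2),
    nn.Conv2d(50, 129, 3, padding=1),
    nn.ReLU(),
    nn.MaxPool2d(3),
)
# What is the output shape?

Input shape: (27, 10, 42, 83)
  -> after first Conv2d: (27, 50, 42, 83)
  -> after first MaxPool2d: (27, 50, 21, 41)
  -> after second Conv2d: (27, 129, 21, 41)
Output shape: (27, 129, 7, 13)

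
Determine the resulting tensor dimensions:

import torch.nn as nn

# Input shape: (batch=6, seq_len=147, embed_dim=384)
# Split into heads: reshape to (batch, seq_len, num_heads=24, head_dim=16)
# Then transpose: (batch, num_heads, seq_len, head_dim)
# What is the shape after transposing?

Input shape: (6, 147, 384)
  -> after reshape: (6, 147, 24, 16)
Output shape: (6, 24, 147, 16)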